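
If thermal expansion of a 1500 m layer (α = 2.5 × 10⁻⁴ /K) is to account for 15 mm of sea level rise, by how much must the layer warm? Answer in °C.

0.0400 °C

ΔT = Δh/(αH) = 0.015 / (2.5×10⁻⁴ × 1500) = 0.04000 °C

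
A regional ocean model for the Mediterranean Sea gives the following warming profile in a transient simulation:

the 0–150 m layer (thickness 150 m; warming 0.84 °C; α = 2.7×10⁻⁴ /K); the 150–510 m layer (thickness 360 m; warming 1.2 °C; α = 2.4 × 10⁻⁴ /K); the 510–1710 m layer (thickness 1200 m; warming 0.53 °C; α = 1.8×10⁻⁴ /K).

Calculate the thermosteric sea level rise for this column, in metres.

0.252 m of thermosteric rise

Layer 1: 0.84 × 150 × 2.7×10⁻⁴ = 0.03402 m
Layer 2: 1.2 × 2.4×10⁻⁴ × 360 = 0.10368 m
1.8×10⁻⁴ × 1200 × 0.53 = 0.11448 m
Δh = 0.03402 + 0.10368 + 0.11448 = 0.25218 m ≈ 0.252 m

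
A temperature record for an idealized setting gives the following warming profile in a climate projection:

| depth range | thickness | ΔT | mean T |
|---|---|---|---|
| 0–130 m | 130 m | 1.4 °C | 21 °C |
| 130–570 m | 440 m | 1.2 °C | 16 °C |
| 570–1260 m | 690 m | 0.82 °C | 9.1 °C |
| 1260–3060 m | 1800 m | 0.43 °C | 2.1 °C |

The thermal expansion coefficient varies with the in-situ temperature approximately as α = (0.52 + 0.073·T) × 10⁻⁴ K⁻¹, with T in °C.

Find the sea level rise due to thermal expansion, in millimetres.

246 mm of thermosteric rise

Layer 1: α = (0.52 + 0.073×21)×10⁻⁴ = 2.053×10⁻⁴ K⁻¹
Layer 2: α = (0.52 + 0.073×16)×10⁻⁴ = 1.688×10⁻⁴ K⁻¹
Layer 3: α = (0.52 + 0.073×9.1)×10⁻⁴ = 1.1843×10⁻⁴ K⁻¹
Layer 4: α = (0.52 + 0.073×2.1)×10⁻⁴ = 0.6733×10⁻⁴ K⁻¹
0–130 m: 2.053×10⁻⁴ × 130 × 1.4 = 0.0373646 m
130–570 m: 1.688×10⁻⁴ × 440 × 1.2 = 0.0891264 m
690 × 1.1843×10⁻⁴ × 0.82 = 0.067007694 m
Layer 4: 0.6733×10⁻⁴ × 1800 × 0.43 = 0.05211342 m
Δh = 0.0373646 + 0.0891264 + 0.067007694 + 0.05211342 = 0.245612114 m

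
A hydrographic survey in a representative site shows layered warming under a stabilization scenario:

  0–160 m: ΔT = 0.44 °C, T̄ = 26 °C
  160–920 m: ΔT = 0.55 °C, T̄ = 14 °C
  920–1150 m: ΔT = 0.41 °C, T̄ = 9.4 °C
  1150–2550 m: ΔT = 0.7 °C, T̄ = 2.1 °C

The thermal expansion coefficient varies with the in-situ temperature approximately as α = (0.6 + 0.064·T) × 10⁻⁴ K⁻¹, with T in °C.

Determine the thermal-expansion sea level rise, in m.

Layer 1: α = (0.6 + 0.064×26)×10⁻⁴ = 2.264×10⁻⁴ K⁻¹
Layer 2: α = (0.6 + 0.064×14)×10⁻⁴ = 1.496×10⁻⁴ K⁻¹
Layer 3: α = (0.6 + 0.064×9.4)×10⁻⁴ = 1.2016×10⁻⁴ K⁻¹
Layer 4: α = (0.6 + 0.064×2.1)×10⁻⁴ = 0.7344×10⁻⁴ K⁻¹
0–160 m: 0.44 × 160 × 2.264×10⁻⁴ = 0.01593856 m
160–920 m: 0.55 × 760 × 1.496×10⁻⁴ = 0.0625328 m
0.41 × 1.2016×10⁻⁴ × 230 = 0.011331088 m
1150–2550 m: 0.7344×10⁻⁴ × 1400 × 0.7 = 0.0719712 m
Δh = 0.01593856 + 0.0625328 + 0.011331088 + 0.0719712 = 0.161773648 m ≈ 0.16 m

Δh ≈ 0.16 m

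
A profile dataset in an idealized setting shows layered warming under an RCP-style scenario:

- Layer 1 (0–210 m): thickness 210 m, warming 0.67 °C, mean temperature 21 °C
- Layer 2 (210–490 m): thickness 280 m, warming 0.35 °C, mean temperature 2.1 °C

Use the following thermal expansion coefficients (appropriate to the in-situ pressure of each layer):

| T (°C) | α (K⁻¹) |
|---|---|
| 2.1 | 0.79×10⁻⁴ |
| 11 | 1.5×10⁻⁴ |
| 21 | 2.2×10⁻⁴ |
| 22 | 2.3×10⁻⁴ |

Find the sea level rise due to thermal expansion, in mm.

Layer 1 at 21 °C → α = 2.2×10⁻⁴ K⁻¹
Layer 2 at 2.1 °C → α = 0.79×10⁻⁴ K⁻¹
210 × 0.67 × 2.2×10⁻⁴ = 0.030954 m
280 × 0.79×10⁻⁴ × 0.35 = 0.007742 m
Δh = 0.030954 + 0.007742 = 0.038696 m ≈ 38.7 mm

38.7 mm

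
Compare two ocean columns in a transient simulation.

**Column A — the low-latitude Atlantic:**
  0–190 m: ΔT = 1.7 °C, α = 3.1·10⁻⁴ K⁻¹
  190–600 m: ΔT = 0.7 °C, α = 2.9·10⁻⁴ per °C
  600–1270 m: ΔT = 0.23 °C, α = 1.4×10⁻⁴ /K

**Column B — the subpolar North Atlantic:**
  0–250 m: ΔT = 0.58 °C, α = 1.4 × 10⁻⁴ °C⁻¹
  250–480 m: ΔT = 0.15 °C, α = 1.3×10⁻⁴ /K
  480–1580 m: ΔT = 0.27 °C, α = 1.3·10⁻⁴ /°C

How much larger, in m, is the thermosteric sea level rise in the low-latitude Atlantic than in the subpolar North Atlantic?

A 1.7 × 3.1×10⁻⁴ × 190 = 0.10013 m
A 190–600 m: 2.9×10⁻⁴ × 0.7 × 410 = 0.08323 m
A 600–1270 m: 0.23 × 670 × 1.4×10⁻⁴ = 0.021574 m
A total: 0.204934 m
B Layer 1: 250 × 0.58 × 1.4×10⁻⁴ = 0.02030 m
B 250–480 m: 1.3×10⁻⁴ × 0.15 × 230 = 0.004485 m
B Layer 3: 0.27 × 1.3×10⁻⁴ × 1100 = 0.03861 m
B total: 0.063395 m
Difference: 0.204934 − 0.063395 = 0.141539 m

0.14 m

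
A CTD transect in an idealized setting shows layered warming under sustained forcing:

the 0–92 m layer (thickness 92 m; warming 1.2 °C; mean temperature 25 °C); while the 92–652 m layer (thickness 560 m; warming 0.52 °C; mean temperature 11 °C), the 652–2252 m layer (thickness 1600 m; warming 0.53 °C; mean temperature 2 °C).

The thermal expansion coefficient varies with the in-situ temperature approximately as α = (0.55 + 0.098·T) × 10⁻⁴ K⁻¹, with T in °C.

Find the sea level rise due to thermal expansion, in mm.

about 144 mm

Layer 1: α = (0.55 + 0.098×25)×10⁻⁴ = 3×10⁻⁴ K⁻¹
Layer 2: α = (0.55 + 0.098×11)×10⁻⁴ = 1.628×10⁻⁴ K⁻¹
Layer 3: α = (0.55 + 0.098×2)×10⁻⁴ = 0.746×10⁻⁴ K⁻¹
92 × 1.2 × 3×10⁻⁴ = 0.03312 m
560 × 0.52 × 1.628×10⁻⁴ = 0.04740736 m
1600 × 0.746×10⁻⁴ × 0.53 = 0.0632608 m
Δh = 0.03312 + 0.04740736 + 0.0632608 = 0.14378816 m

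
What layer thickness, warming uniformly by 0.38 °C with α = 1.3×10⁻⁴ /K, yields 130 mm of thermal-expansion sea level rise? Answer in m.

2630 m

H = Δh/(αΔT) = 0.13 / (1.3×10⁻⁴ × 0.38) ≈ 2632 m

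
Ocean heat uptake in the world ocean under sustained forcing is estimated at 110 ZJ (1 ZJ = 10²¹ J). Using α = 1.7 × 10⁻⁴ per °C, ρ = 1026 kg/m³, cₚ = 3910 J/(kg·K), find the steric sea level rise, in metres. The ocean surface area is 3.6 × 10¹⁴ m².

Per unit area: Q = 110×10²¹ / (3.6×10¹⁴) ≈ 3.056×10⁸ J/m²
Δh = αQ/(ρcₚ) = 1.7×10⁻⁴ × 3.056×10⁸ / (1026 × 3910) ≈ 0.01295 m

Δh ≈ 0.013 m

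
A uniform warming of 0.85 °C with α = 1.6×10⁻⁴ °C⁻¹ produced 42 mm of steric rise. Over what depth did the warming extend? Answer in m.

H = Δh/(αΔT) = 0.042 / (1.6×10⁻⁴ × 0.85) ≈ 308.8 m

about 310 m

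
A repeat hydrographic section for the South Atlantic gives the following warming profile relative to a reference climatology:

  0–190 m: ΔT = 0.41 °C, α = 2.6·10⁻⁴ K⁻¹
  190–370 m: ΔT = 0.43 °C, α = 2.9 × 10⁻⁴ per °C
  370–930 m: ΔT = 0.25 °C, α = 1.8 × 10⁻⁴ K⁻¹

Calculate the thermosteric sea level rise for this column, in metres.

0.0679 m

2.6×10⁻⁴ × 190 × 0.41 = 0.020254 m
Layer 2: 2.9×10⁻⁴ × 180 × 0.43 = 0.022446 m
Layer 3: 1.8×10⁻⁴ × 560 × 0.25 = 0.02520 m
Δh = 0.020254 + 0.022446 + 0.02520 = 0.06790 m ≈ 0.0679 m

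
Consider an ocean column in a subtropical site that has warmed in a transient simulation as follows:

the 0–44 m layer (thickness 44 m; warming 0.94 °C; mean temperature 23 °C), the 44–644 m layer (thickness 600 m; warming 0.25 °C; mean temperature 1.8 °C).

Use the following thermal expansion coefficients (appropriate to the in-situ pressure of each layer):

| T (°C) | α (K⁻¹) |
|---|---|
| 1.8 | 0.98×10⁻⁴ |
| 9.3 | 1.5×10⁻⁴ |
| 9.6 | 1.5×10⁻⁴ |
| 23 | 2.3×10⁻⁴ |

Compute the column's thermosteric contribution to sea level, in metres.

Δh ≈ 0.0242 m

Layer 1 at 23 °C → α = 2.3×10⁻⁴ K⁻¹
Layer 2 at 1.8 °C → α = 0.98×10⁻⁴ K⁻¹
2.3×10⁻⁴ × 44 × 0.94 = 0.0095128 m
Layer 2: 0.98×10⁻⁴ × 600 × 0.25 = 0.01470 m
Δh = 0.0095128 + 0.01470 = 0.0242128 m ≈ 0.0242 m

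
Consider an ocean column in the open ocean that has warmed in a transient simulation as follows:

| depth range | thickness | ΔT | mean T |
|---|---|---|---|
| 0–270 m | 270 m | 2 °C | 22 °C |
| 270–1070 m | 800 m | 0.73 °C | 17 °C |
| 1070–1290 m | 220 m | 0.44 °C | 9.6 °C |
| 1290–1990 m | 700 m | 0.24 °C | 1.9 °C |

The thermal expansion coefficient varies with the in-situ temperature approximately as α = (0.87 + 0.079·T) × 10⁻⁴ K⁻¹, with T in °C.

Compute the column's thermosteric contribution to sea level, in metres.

Δh ≈ 0.303 m

Layer 1: α = (0.87 + 0.079×22)×10⁻⁴ = 2.608×10⁻⁴ K⁻¹
Layer 2: α = (0.87 + 0.079×17)×10⁻⁴ = 2.213×10⁻⁴ K⁻¹
Layer 3: α = (0.87 + 0.079×9.6)×10⁻⁴ = 1.6284×10⁻⁴ K⁻¹
Layer 4: α = (0.87 + 0.079×1.9)×10⁻⁴ = 1.0201×10⁻⁴ K⁻¹
270 × 2.608×10⁻⁴ × 2 = 0.140832 m
Layer 2: 800 × 0.73 × 2.213×10⁻⁴ = 0.1292392 m
Layer 3: 1.6284×10⁻⁴ × 220 × 0.44 = 0.015762912 m
1.0201×10⁻⁴ × 0.24 × 700 = 0.01713768 m
Δh = 0.140832 + 0.1292392 + 0.015762912 + 0.01713768 = 0.302971792 m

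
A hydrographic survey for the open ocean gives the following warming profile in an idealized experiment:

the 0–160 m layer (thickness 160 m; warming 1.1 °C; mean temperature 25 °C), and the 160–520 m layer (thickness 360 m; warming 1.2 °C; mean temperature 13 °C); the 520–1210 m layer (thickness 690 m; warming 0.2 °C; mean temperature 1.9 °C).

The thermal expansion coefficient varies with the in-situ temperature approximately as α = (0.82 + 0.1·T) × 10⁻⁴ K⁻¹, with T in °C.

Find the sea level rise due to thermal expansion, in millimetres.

Δh = 160 mm

Layer 1: α = (0.82 + 0.1×25)×10⁻⁴ = 3.32×10⁻⁴ K⁻¹
Layer 2: α = (0.82 + 0.1×13)×10⁻⁴ = 2.12×10⁻⁴ K⁻¹
Layer 3: α = (0.82 + 0.1×1.9)×10⁻⁴ = 1.01×10⁻⁴ K⁻¹
0–160 m: 3.32×10⁻⁴ × 1.1 × 160 = 0.058432 m
2.12×10⁻⁴ × 1.2 × 360 = 0.091584 m
Layer 3: 0.2 × 690 × 1.01×10⁻⁴ = 0.013938 m
Δh = 0.058432 + 0.091584 + 0.013938 = 0.163954 m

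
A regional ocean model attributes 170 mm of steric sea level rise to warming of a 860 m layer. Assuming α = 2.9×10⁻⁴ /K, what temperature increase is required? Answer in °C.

about 0.682 °C

ΔT = Δh/(αH) = 0.17 / (2.9×10⁻⁴ × 860) ≈ 0.6816 °C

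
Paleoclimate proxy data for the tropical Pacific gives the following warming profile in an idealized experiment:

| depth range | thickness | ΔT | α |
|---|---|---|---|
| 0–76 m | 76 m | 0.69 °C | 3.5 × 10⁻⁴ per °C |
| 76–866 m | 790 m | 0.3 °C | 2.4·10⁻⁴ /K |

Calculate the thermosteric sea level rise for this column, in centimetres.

Layer 1: 0.69 × 3.5×10⁻⁴ × 76 = 0.018354 m
0.3 × 790 × 2.4×10⁻⁴ = 0.05688 m
Δh = 0.018354 + 0.05688 = 0.075234 m ≈ 7.52 cm

7.52 cm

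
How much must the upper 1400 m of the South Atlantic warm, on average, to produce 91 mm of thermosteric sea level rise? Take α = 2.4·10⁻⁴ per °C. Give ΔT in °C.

ΔT = Δh/(αH) = 0.091 / (2.4×10⁻⁴ × 1400) ≈ 0.2708 °C

0.271 °C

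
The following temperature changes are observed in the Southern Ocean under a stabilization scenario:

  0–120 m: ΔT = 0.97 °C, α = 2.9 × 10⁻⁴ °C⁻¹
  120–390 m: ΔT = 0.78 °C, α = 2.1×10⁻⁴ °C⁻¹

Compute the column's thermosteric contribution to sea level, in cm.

0–120 m: 0.97 × 120 × 2.9×10⁻⁴ = 0.033756 m
120–390 m: 270 × 0.78 × 2.1×10⁻⁴ = 0.044226 m
Δh = 0.033756 + 0.044226 = 0.077982 m

7.8 cm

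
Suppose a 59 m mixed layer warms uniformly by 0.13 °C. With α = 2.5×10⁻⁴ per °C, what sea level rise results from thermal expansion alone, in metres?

Δh = αΔT·H = 2.5×10⁻⁴ × 0.13 × 59 = 0.0019175 m

0.00192 m of thermosteric rise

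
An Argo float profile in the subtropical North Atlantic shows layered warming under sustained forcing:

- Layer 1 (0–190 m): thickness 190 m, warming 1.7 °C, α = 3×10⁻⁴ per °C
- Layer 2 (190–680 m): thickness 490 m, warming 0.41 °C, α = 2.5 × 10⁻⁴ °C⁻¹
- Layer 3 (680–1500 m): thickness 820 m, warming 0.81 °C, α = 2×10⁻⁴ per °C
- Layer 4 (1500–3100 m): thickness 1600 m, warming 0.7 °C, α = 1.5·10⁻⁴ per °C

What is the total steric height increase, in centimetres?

44.8 cm

0–190 m: 1.7 × 3×10⁻⁴ × 190 = 0.09690 m
190–680 m: 2.5×10⁻⁴ × 0.41 × 490 = 0.050225 m
680–1500 m: 2×10⁻⁴ × 0.81 × 820 = 0.13284 m
Layer 4: 1.5×10⁻⁴ × 1600 × 0.7 = 0.16800 m
Δh = 0.09690 + 0.050225 + 0.13284 + 0.16800 = 0.447965 m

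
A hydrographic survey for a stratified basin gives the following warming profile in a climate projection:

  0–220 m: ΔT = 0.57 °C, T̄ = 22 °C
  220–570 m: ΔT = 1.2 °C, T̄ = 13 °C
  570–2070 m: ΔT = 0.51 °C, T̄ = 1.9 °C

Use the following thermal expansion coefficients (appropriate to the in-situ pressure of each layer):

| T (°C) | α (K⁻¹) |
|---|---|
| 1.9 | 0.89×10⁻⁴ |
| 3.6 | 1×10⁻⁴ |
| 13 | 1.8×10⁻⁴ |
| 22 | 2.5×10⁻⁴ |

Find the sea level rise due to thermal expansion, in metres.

Layer 1 at 22 °C → α = 2.5×10⁻⁴ K⁻¹
Layer 2 at 13 °C → α = 1.8×10⁻⁴ K⁻¹
Layer 3 at 1.9 °C → α = 0.89×10⁻⁴ K⁻¹
0–220 m: 2.5×10⁻⁴ × 220 × 0.57 = 0.03135 m
220–570 m: 1.2 × 350 × 1.8×10⁻⁴ = 0.07560 m
Layer 3: 0.89×10⁻⁴ × 0.51 × 1500 = 0.068085 m
Δh = 0.03135 + 0.07560 + 0.068085 = 0.175035 m ≈ 0.175 m

Δh ≈ 0.175 m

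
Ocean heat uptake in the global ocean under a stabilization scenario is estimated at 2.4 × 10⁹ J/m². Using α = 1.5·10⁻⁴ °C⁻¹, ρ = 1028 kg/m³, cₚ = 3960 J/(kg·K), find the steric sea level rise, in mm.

Δh ≈ 88.4 mm

Δh = αQ/(ρcₚ) = 1.5×10⁻⁴ × 2.4×10⁹ / (1028 × 3960) ≈ 0.088433 m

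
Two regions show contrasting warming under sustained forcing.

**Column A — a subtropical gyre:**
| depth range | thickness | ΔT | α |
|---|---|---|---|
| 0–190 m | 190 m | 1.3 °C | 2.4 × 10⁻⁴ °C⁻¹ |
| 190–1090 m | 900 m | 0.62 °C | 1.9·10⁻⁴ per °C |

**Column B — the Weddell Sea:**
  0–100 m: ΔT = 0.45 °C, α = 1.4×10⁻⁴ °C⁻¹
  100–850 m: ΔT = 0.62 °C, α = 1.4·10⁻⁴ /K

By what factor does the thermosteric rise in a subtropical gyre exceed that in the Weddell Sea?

A 0–190 m: 190 × 2.4×10⁻⁴ × 1.3 = 0.05928 m
A Layer 2: 0.62 × 1.9×10⁻⁴ × 900 = 0.10602 m
A total: 0.16530 m
B Layer 1: 1.4×10⁻⁴ × 0.45 × 100 = 0.00630 m
B Layer 2: 1.4×10⁻⁴ × 750 × 0.62 = 0.06510 m
B total: 0.07140 m
Ratio: 0.16530 / 0.07140 ≈ 2.315

a factor of 2.3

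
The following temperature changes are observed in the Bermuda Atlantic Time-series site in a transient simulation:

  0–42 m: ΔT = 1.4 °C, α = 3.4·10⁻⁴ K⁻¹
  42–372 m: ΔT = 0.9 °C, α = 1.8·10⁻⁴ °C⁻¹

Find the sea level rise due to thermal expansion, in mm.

Δh ≈ 73 mm

Layer 1: 42 × 1.4 × 3.4×10⁻⁴ = 0.019992 m
42–372 m: 330 × 1.8×10⁻⁴ × 0.9 = 0.05346 m
Δh = 0.019992 + 0.05346 = 0.073452 m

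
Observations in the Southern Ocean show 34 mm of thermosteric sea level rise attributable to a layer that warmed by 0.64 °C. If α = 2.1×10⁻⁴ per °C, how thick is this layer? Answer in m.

H = Δh/(αΔT) = 0.034 / (2.1×10⁻⁴ × 0.64) ≈ 253.0 m

253 m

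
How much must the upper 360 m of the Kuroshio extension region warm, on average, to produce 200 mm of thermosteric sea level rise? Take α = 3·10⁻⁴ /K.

about 1.85 K

ΔT = Δh/(αH) = 0.2 / (3×10⁻⁴ × 360) ≈ 1.852 K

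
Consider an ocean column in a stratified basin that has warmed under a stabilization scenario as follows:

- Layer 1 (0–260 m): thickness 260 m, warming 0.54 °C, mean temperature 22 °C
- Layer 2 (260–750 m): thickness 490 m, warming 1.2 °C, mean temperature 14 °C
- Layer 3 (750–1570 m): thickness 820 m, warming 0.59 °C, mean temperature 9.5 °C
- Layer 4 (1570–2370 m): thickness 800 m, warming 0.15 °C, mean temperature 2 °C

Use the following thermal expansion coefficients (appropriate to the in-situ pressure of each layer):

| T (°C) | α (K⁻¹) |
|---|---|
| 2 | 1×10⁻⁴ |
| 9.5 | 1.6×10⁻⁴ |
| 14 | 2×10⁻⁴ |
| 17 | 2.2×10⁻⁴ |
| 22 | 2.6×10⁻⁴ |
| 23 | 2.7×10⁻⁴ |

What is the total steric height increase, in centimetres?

Δh = 24 cm

Layer 1 at 22 °C → α = 2.6×10⁻⁴ K⁻¹
Layer 2 at 14 °C → α = 2×10⁻⁴ K⁻¹
Layer 3 at 9.5 °C → α = 1.6×10⁻⁴ K⁻¹
Layer 4 at 2 °C → α = 1×10⁻⁴ K⁻¹
Layer 1: 2.6×10⁻⁴ × 0.54 × 260 = 0.036504 m
Layer 2: 490 × 1.2 × 2×10⁻⁴ = 0.11760 m
Layer 3: 0.59 × 820 × 1.6×10⁻⁴ = 0.077408 m
800 × 0.15 × 1×10⁻⁴ = 0.01200 m
Δh = 0.036504 + 0.11760 + 0.077408 + 0.01200 = 0.243512 m ≈ 24 cm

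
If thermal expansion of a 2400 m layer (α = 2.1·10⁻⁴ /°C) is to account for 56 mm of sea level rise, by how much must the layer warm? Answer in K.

ΔT ≈ 0.111 K

ΔT = Δh/(αH) = 0.056 / (2.1×10⁻⁴ × 2400) ≈ 0.1111 K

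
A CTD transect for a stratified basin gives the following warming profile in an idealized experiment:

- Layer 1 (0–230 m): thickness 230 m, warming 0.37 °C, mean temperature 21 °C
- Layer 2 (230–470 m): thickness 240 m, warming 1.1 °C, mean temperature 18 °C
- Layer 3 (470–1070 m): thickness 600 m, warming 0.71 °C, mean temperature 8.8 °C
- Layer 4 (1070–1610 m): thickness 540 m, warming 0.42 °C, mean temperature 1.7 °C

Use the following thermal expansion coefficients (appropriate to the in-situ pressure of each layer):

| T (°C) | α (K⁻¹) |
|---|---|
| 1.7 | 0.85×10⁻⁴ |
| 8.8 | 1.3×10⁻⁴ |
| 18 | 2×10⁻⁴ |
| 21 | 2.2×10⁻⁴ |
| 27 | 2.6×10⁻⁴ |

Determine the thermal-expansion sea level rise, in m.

Layer 1 at 21 °C → α = 2.2×10⁻⁴ K⁻¹
Layer 2 at 18 °C → α = 2×10⁻⁴ K⁻¹
Layer 3 at 8.8 °C → α = 1.3×10⁻⁴ K⁻¹
Layer 4 at 1.7 °C → α = 0.85×10⁻⁴ K⁻¹
0–230 m: 2.2×10⁻⁴ × 0.37 × 230 = 0.018722 m
2×10⁻⁴ × 1.1 × 240 = 0.05280 m
470–1070 m: 0.71 × 600 × 1.3×10⁻⁴ = 0.05538 m
1070–1610 m: 0.85×10⁻⁴ × 540 × 0.42 = 0.019278 m
Δh = 0.018722 + 0.05280 + 0.05538 + 0.019278 = 0.14618 m

Δh = 0.15 m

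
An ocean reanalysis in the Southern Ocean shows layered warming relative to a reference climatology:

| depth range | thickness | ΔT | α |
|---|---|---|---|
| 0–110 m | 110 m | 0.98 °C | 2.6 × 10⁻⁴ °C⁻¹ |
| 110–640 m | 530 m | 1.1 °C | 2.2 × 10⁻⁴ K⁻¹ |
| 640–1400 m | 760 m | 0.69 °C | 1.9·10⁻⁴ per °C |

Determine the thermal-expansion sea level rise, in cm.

Δh = 25.6 cm

Layer 1: 2.6×10⁻⁴ × 110 × 0.98 = 0.028028 m
530 × 1.1 × 2.2×10⁻⁴ = 0.12826 m
760 × 1.9×10⁻⁴ × 0.69 = 0.099636 m
Δh = 0.028028 + 0.12826 + 0.099636 = 0.255924 m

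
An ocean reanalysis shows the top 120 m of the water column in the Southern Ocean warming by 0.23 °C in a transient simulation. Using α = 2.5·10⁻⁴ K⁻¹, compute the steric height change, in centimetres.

Δh = αΔT·H = 2.5×10⁻⁴ × 0.23 × 120 = 0.00690 m

about 0.690 cm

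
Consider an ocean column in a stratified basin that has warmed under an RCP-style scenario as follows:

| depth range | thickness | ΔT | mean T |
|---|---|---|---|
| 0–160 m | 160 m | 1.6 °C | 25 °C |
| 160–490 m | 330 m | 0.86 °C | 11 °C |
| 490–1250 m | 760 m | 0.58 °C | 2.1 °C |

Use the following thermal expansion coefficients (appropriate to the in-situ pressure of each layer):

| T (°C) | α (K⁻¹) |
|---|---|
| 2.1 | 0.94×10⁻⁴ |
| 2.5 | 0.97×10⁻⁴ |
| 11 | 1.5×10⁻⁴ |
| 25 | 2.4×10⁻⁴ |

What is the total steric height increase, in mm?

Layer 1 at 25 °C → α = 2.4×10⁻⁴ K⁻¹
Layer 2 at 11 °C → α = 1.5×10⁻⁴ K⁻¹
Layer 3 at 2.1 °C → α = 0.94×10⁻⁴ K⁻¹
0–160 m: 2.4×10⁻⁴ × 160 × 1.6 = 0.06144 m
330 × 1.5×10⁻⁴ × 0.86 = 0.04257 m
490–1250 m: 0.94×10⁻⁴ × 0.58 × 760 = 0.0414352 m
Δh = 0.06144 + 0.04257 + 0.0414352 = 0.1454452 m

150 mm of thermosteric rise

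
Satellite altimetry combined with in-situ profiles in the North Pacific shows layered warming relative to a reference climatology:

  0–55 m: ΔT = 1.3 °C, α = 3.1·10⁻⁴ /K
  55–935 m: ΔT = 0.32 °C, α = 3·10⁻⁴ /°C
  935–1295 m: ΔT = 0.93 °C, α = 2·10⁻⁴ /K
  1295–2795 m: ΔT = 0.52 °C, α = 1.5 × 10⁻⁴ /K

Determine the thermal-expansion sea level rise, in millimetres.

290 mm

1.3 × 55 × 3.1×10⁻⁴ = 0.022165 m
Layer 2: 880 × 0.32 × 3×10⁻⁴ = 0.08448 m
360 × 0.93 × 2×10⁻⁴ = 0.06696 m
Layer 4: 1500 × 1.5×10⁻⁴ × 0.52 = 0.11700 m
Δh = 0.022165 + 0.08448 + 0.06696 + 0.11700 = 0.290605 m ≈ 290 mm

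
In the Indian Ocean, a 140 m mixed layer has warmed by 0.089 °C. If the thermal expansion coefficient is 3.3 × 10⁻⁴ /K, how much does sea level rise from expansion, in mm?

Δh = αΔT·H = 3.3×10⁻⁴ × 0.089 × 140 = 0.0041118 m

4.11 mm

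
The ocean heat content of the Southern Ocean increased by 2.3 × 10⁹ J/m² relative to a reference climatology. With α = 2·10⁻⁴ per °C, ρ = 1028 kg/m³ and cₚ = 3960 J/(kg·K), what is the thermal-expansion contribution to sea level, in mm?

113 mm

Δh = αQ/(ρcₚ) = 2×10⁻⁴ × 2.3×10⁹ / (1028 × 3960) ≈ 0.11300 m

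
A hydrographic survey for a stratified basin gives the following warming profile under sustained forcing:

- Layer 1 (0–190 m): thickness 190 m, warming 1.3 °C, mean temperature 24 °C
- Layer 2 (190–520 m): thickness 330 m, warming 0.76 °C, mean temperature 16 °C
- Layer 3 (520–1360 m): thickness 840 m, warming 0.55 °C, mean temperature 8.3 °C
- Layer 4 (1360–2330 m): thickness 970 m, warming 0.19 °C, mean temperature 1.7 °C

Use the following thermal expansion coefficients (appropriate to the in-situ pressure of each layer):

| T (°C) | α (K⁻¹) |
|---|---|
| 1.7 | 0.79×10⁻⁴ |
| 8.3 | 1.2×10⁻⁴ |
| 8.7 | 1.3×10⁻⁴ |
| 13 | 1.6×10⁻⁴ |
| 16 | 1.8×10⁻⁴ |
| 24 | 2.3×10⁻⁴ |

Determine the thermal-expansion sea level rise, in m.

Layer 1 at 24 °C → α = 2.3×10⁻⁴ K⁻¹
Layer 2 at 16 °C → α = 1.8×10⁻⁴ K⁻¹
Layer 3 at 8.3 °C → α = 1.2×10⁻⁴ K⁻¹
Layer 4 at 1.7 °C → α = 0.79×10⁻⁴ K⁻¹
Layer 1: 190 × 2.3×10⁻⁴ × 1.3 = 0.05681 m
0.76 × 1.8×10⁻⁴ × 330 = 0.045144 m
Layer 3: 0.55 × 1.2×10⁻⁴ × 840 = 0.05544 m
Layer 4: 0.19 × 970 × 0.79×10⁻⁴ = 0.0145597 m
Δh = 0.05681 + 0.045144 + 0.05544 + 0.0145597 = 0.1719537 m

0.17 m of thermosteric rise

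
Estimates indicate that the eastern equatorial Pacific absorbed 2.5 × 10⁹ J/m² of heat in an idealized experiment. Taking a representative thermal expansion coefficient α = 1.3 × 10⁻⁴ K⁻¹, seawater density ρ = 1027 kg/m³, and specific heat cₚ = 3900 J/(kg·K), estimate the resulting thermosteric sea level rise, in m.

Δh = αQ/(ρcₚ) = 1.3×10⁻⁴ × 2.5×10⁹ / (1027 × 3900) ≈ 0.081142 m

about 0.081 m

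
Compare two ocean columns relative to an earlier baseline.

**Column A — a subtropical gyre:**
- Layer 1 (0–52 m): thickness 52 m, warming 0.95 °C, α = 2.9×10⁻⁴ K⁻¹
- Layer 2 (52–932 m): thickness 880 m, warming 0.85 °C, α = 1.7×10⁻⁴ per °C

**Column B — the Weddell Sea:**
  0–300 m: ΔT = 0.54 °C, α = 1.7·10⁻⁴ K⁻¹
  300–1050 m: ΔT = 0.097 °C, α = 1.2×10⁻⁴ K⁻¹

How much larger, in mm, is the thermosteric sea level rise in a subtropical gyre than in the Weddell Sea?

110 mm

A 2.9×10⁻⁴ × 0.95 × 52 = 0.014326 m
A Layer 2: 0.85 × 880 × 1.7×10⁻⁴ = 0.12716 m
A total: 0.141486 m
B 0–300 m: 1.7×10⁻⁴ × 0.54 × 300 = 0.02754 m
B 750 × 1.2×10⁻⁴ × 0.097 = 0.00873 m
B total: 0.03627 m
Difference: 0.141486 − 0.03627 = 0.105216 m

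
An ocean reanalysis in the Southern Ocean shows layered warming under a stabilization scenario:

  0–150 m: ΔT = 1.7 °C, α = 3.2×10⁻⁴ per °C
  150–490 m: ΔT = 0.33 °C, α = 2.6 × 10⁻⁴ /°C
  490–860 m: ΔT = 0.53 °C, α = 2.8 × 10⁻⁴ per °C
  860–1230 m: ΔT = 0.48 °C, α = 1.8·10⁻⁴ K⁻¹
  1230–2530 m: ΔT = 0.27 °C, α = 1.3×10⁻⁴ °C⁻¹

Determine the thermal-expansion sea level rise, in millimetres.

243 mm

3.2×10⁻⁴ × 150 × 1.7 = 0.08160 m
Layer 2: 340 × 2.6×10⁻⁴ × 0.33 = 0.029172 m
490–860 m: 370 × 0.53 × 2.8×10⁻⁴ = 0.054908 m
Layer 4: 0.48 × 1.8×10⁻⁴ × 370 = 0.031968 m
Layer 5: 1300 × 0.27 × 1.3×10⁻⁴ = 0.04563 m
Δh = 0.08160 + 0.029172 + 0.054908 + 0.031968 + 0.04563 = 0.243278 m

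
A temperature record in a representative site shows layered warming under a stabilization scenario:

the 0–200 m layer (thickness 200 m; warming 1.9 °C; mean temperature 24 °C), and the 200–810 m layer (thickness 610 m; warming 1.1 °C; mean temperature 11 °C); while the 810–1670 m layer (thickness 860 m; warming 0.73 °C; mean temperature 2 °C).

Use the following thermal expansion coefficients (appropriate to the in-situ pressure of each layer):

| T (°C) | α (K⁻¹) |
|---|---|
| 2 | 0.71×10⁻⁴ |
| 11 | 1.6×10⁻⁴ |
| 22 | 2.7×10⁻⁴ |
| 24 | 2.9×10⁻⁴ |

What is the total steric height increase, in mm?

Layer 1 at 24 °C → α = 2.9×10⁻⁴ K⁻¹
Layer 2 at 11 °C → α = 1.6×10⁻⁴ K⁻¹
Layer 3 at 2 °C → α = 0.71×10⁻⁴ K⁻¹
0–200 m: 2.9×10⁻⁴ × 200 × 1.9 = 0.11020 m
1.1 × 1.6×10⁻⁴ × 610 = 0.10736 m
860 × 0.73 × 0.71×10⁻⁴ = 0.0445738 m
Δh = 0.11020 + 0.10736 + 0.0445738 = 0.2621338 m ≈ 262 mm

about 262 mm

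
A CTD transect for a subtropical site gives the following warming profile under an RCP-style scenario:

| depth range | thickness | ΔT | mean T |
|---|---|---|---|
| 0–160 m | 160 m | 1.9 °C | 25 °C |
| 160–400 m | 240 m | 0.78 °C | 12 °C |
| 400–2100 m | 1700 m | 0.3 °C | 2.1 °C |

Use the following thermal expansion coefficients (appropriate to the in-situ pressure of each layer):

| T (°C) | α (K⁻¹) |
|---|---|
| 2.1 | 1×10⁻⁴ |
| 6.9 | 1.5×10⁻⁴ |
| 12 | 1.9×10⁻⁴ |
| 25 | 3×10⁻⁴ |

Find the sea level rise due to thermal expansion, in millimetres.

Δh = 178 mm

Layer 1 at 25 °C → α = 3×10⁻⁴ K⁻¹
Layer 2 at 12 °C → α = 1.9×10⁻⁴ K⁻¹
Layer 3 at 2.1 °C → α = 1×10⁻⁴ K⁻¹
0–160 m: 160 × 1.9 × 3×10⁻⁴ = 0.09120 m
160–400 m: 240 × 0.78 × 1.9×10⁻⁴ = 0.035568 m
0.3 × 1×10⁻⁴ × 1700 = 0.05100 m
Δh = 0.09120 + 0.035568 + 0.05100 = 0.177768 m ≈ 178 mm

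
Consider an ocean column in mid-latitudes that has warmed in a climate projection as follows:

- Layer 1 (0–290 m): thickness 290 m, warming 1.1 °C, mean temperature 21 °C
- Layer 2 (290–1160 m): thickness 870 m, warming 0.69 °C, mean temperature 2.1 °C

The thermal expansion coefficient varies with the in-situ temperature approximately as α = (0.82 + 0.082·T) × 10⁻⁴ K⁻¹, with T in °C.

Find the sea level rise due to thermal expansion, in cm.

about 14.1 cm

Layer 1: α = (0.82 + 0.082×21)×10⁻⁴ = 2.542×10⁻⁴ K⁻¹
Layer 2: α = (0.82 + 0.082×2.1)×10⁻⁴ = 0.9922×10⁻⁴ K⁻¹
1.1 × 290 × 2.542×10⁻⁴ = 0.0810898 m
290–1160 m: 870 × 0.69 × 0.9922×10⁻⁴ = 0.059561766 m
Δh = 0.0810898 + 0.059561766 = 0.140651566 m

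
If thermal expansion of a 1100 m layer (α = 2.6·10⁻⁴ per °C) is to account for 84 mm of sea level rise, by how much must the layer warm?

about 0.29 °C

ΔT = Δh/(αH) = 0.084 / (2.6×10⁻⁴ × 1100) ≈ 0.2937 °C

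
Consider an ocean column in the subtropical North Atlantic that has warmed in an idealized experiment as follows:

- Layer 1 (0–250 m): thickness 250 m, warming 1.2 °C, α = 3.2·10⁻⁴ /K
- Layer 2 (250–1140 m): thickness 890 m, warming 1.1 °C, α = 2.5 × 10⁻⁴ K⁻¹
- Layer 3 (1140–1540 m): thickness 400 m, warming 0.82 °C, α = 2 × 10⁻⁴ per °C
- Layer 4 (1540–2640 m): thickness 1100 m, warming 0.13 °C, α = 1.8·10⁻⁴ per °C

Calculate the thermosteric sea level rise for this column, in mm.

432 mm of thermosteric rise

0–250 m: 1.2 × 3.2×10⁻⁴ × 250 = 0.09600 m
2.5×10⁻⁴ × 890 × 1.1 = 0.24475 m
Layer 3: 2×10⁻⁴ × 0.82 × 400 = 0.06560 m
Layer 4: 1100 × 0.13 × 1.8×10⁻⁴ = 0.02574 m
Δh = 0.09600 + 0.24475 + 0.06560 + 0.02574 = 0.43209 m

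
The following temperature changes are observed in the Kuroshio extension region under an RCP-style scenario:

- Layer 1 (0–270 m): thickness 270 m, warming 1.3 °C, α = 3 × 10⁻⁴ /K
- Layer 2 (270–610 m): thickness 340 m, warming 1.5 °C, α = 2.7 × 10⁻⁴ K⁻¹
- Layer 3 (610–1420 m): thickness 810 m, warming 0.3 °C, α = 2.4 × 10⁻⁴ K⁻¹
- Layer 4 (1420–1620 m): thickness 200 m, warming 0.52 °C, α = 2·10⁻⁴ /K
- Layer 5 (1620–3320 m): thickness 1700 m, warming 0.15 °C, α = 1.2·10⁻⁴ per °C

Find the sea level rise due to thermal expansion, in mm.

353 mm

270 × 1.3 × 3×10⁻⁴ = 0.10530 m
270–610 m: 2.7×10⁻⁴ × 1.5 × 340 = 0.13770 m
Layer 3: 2.4×10⁻⁴ × 810 × 0.3 = 0.05832 m
1420–1620 m: 200 × 0.52 × 2×10⁻⁴ = 0.02080 m
1620–3320 m: 1700 × 0.15 × 1.2×10⁻⁴ = 0.03060 m
Δh = 0.10530 + 0.13770 + 0.05832 + 0.02080 + 0.03060 = 0.35272 m ≈ 353 mm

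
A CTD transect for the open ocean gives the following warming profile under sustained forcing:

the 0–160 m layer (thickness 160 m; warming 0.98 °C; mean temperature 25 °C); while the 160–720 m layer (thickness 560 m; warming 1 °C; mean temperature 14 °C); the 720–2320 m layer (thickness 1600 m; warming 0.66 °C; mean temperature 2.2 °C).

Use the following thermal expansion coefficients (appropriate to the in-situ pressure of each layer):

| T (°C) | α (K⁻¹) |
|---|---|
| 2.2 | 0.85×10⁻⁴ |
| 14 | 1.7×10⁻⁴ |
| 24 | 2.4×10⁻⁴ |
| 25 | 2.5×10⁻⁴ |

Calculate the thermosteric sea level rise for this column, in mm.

about 224 mm

Layer 1 at 25 °C → α = 2.5×10⁻⁴ K⁻¹
Layer 2 at 14 °C → α = 1.7×10⁻⁴ K⁻¹
Layer 3 at 2.2 °C → α = 0.85×10⁻⁴ K⁻¹
Layer 1: 0.98 × 2.5×10⁻⁴ × 160 = 0.03920 m
160–720 m: 1.7×10⁻⁴ × 560 × 1 = 0.09520 m
720–2320 m: 0.85×10⁻⁴ × 1600 × 0.66 = 0.08976 m
Δh = 0.03920 + 0.09520 + 0.08976 = 0.22416 m ≈ 224 mm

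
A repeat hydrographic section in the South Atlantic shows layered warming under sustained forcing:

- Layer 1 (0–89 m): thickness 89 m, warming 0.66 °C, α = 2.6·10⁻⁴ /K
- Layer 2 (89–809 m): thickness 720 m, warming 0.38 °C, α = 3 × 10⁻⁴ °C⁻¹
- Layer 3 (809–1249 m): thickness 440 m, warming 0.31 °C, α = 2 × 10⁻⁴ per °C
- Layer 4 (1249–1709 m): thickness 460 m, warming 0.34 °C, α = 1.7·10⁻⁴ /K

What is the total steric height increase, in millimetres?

2.6×10⁻⁴ × 89 × 0.66 = 0.0152724 m
3×10⁻⁴ × 0.38 × 720 = 0.08208 m
440 × 2×10⁻⁴ × 0.31 = 0.02728 m
Layer 4: 0.34 × 1.7×10⁻⁴ × 460 = 0.026588 m
Δh = 0.0152724 + 0.08208 + 0.02728 + 0.026588 = 0.1512204 m

Δh ≈ 150 mm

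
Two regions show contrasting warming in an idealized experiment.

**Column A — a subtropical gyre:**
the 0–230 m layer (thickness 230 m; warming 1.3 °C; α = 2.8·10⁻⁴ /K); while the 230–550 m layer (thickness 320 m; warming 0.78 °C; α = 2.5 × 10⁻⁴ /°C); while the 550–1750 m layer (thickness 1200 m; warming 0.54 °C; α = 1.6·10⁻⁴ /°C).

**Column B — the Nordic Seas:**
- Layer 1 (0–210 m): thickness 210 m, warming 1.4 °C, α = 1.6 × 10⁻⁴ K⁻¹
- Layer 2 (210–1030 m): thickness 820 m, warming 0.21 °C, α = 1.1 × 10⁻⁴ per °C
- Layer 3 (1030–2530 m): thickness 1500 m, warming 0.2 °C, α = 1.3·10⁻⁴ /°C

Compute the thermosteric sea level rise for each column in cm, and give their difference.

A: 25.0 cm; B: 10.5 cm; difference 14.5 cm

A 1.3 × 230 × 2.8×10⁻⁴ = 0.08372 m
A 2.5×10⁻⁴ × 0.78 × 320 = 0.06240 m
A Layer 3: 1.6×10⁻⁴ × 0.54 × 1200 = 0.10368 m
A total: 0.24980 m
B 0–210 m: 1.6×10⁻⁴ × 1.4 × 210 = 0.04704 m
B 210–1030 m: 820 × 0.21 × 1.1×10⁻⁴ = 0.018942 m
B Layer 3: 1.3×10⁻⁴ × 0.2 × 1500 = 0.03900 m
B total: 0.104982 m
Difference: 0.24980 − 0.104982 = 0.144818 m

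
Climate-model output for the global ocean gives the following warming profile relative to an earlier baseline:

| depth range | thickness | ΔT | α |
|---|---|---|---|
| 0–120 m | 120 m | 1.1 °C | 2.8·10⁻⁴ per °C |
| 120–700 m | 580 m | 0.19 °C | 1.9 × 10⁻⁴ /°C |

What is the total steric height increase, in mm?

Δh ≈ 58 mm

Layer 1: 2.8×10⁻⁴ × 1.1 × 120 = 0.03696 m
120–700 m: 0.19 × 580 × 1.9×10⁻⁴ = 0.020938 m
Δh = 0.03696 + 0.020938 = 0.057898 m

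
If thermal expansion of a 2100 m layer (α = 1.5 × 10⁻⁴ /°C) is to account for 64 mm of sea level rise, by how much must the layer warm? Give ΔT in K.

about 0.203 K

ΔT = Δh/(αH) = 0.064 / (1.5×10⁻⁴ × 2100) ≈ 0.2032 K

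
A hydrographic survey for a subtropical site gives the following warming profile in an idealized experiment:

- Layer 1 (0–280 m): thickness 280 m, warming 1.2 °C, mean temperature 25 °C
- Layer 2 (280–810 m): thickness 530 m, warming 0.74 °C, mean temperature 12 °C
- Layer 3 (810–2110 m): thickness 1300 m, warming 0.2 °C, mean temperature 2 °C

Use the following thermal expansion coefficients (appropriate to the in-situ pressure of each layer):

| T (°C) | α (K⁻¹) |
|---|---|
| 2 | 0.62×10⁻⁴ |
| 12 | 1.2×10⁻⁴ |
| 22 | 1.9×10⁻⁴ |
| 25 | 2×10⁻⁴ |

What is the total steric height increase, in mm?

Layer 1 at 25 °C → α = 2×10⁻⁴ K⁻¹
Layer 2 at 12 °C → α = 1.2×10⁻⁴ K⁻¹
Layer 3 at 2 °C → α = 0.62×10⁻⁴ K⁻¹
Layer 1: 1.2 × 2×10⁻⁴ × 280 = 0.06720 m
0.74 × 530 × 1.2×10⁻⁴ = 0.047064 m
0.2 × 1300 × 0.62×10⁻⁴ = 0.01612 m
Δh = 0.06720 + 0.047064 + 0.01612 = 0.130384 m

Δh = 130 mm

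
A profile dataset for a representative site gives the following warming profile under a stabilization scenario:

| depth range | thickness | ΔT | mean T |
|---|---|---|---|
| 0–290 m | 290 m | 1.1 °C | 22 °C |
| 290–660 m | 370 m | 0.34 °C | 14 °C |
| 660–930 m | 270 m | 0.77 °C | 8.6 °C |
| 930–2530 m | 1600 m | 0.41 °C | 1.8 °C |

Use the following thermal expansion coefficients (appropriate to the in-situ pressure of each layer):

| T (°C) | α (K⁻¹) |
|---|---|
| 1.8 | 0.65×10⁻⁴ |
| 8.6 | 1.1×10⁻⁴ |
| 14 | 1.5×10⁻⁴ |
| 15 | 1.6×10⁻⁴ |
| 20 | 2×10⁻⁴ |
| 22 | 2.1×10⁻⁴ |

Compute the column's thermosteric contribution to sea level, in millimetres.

Layer 1 at 22 °C → α = 2.1×10⁻⁴ K⁻¹
Layer 2 at 14 °C → α = 1.5×10⁻⁴ K⁻¹
Layer 3 at 8.6 °C → α = 1.1×10⁻⁴ K⁻¹
Layer 4 at 1.8 °C → α = 0.65×10⁻⁴ K⁻¹
0–290 m: 1.1 × 290 × 2.1×10⁻⁴ = 0.06699 m
0.34 × 1.5×10⁻⁴ × 370 = 0.01887 m
Layer 3: 270 × 0.77 × 1.1×10⁻⁴ = 0.022869 m
1600 × 0.65×10⁻⁴ × 0.41 = 0.04264 m
Δh = 0.06699 + 0.01887 + 0.022869 + 0.04264 = 0.151369 m

about 151 mm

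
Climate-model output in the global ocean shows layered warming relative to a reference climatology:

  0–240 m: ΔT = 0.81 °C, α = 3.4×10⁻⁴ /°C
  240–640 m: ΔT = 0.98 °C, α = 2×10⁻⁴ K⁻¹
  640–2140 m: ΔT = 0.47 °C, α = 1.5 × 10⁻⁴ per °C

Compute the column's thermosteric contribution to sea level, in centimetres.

Δh ≈ 25.0 cm

Layer 1: 3.4×10⁻⁴ × 0.81 × 240 = 0.066096 m
2×10⁻⁴ × 400 × 0.98 = 0.07840 m
0.47 × 1500 × 1.5×10⁻⁴ = 0.10575 m
Δh = 0.066096 + 0.07840 + 0.10575 = 0.250246 m ≈ 25.0 cm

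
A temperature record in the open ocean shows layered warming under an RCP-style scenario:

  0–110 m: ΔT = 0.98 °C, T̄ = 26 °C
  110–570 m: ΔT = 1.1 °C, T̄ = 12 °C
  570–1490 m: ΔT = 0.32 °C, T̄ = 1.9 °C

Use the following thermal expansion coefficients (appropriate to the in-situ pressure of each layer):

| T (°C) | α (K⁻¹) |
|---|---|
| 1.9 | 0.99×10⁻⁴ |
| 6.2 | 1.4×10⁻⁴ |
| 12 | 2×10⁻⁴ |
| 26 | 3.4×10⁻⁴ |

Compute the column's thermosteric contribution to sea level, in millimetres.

Layer 1 at 26 °C → α = 3.4×10⁻⁴ K⁻¹
Layer 2 at 12 °C → α = 2×10⁻⁴ K⁻¹
Layer 3 at 1.9 °C → α = 0.99×10⁻⁴ K⁻¹
0–110 m: 3.4×10⁻⁴ × 110 × 0.98 = 0.036652 m
110–570 m: 1.1 × 2×10⁻⁴ × 460 = 0.10120 m
Layer 3: 920 × 0.32 × 0.99×10⁻⁴ = 0.0291456 m
Δh = 0.036652 + 0.10120 + 0.0291456 = 0.1669976 m

Δh ≈ 167 mm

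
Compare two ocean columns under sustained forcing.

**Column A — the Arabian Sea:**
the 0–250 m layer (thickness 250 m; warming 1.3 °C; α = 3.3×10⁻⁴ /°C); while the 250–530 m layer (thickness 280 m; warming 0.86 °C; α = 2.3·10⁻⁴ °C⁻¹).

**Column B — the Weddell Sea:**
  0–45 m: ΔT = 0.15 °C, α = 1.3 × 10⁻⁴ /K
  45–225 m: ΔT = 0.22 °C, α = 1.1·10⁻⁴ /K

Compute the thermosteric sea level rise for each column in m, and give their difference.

A: 0.16 m; B: 0.0052 m; difference 0.16 m

A 0–250 m: 250 × 1.3 × 3.3×10⁻⁴ = 0.10725 m
A 250–530 m: 280 × 0.86 × 2.3×10⁻⁴ = 0.055384 m
A total: 0.162634 m
B 0–45 m: 0.15 × 45 × 1.3×10⁻⁴ = 0.0008775 m
B Layer 2: 0.22 × 180 × 1.1×10⁻⁴ = 0.004356 m
B total: 0.0052335 m
Difference: 0.162634 − 0.0052335 = 0.1574005 m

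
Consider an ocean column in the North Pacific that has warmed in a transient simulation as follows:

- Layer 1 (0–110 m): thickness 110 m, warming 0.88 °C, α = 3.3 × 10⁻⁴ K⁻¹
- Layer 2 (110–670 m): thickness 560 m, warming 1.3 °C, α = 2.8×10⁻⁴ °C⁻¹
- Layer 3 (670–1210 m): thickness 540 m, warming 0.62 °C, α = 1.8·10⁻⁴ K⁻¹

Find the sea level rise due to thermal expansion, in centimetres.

0.88 × 110 × 3.3×10⁻⁴ = 0.031944 m
Layer 2: 560 × 1.3 × 2.8×10⁻⁴ = 0.20384 m
670–1210 m: 540 × 0.62 × 1.8×10⁻⁴ = 0.060264 m
Δh = 0.031944 + 0.20384 + 0.060264 = 0.296048 m ≈ 29.6 cm

29.6 cm of thermosteric rise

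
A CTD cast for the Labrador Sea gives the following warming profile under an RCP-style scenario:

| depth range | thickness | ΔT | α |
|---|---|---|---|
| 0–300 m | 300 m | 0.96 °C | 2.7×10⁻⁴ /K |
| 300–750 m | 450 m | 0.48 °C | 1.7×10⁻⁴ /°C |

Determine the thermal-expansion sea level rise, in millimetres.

110 mm

0–300 m: 300 × 2.7×10⁻⁴ × 0.96 = 0.07776 m
1.7×10⁻⁴ × 450 × 0.48 = 0.03672 m
Δh = 0.07776 + 0.03672 = 0.11448 m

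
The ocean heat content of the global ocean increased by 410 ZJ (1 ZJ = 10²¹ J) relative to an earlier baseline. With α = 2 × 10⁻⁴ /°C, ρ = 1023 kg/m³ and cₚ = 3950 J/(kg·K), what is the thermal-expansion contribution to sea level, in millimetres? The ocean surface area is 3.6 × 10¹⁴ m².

Per unit area: Q = 410×10²¹ / (3.6×10¹⁴) ≈ 1.139×10⁹ J/m²
Δh = αQ/(ρcₚ) = 2×10⁻⁴ × 1.139×10⁹ / (1023 × 3950) ≈ 0.056374 m

56.4 mm of thermosteric rise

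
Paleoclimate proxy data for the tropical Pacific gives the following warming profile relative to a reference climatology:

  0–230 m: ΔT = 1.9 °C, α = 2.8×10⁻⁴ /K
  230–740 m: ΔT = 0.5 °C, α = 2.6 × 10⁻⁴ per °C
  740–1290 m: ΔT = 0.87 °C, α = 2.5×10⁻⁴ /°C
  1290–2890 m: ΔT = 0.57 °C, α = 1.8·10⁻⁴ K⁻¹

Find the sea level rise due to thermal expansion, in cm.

0–230 m: 2.8×10⁻⁴ × 230 × 1.9 = 0.12236 m
Layer 2: 2.6×10⁻⁴ × 0.5 × 510 = 0.06630 m
740–1290 m: 2.5×10⁻⁴ × 550 × 0.87 = 0.119625 m
1600 × 1.8×10⁻⁴ × 0.57 = 0.16416 m
Δh = 0.12236 + 0.06630 + 0.119625 + 0.16416 = 0.472445 m ≈ 47.2 cm

47.2 cm of thermosteric rise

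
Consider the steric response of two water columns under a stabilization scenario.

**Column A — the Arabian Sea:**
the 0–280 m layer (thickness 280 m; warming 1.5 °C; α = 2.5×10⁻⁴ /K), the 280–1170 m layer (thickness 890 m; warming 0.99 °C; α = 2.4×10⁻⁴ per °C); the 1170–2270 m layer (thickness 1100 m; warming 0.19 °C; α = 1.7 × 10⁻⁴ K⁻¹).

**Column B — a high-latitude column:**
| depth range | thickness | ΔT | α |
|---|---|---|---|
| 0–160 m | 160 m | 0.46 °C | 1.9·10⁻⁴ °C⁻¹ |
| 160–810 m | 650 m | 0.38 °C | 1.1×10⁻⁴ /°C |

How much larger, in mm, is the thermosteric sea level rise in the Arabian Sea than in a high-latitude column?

Δh_A − Δh_B ≈ 310 mm

A Layer 1: 1.5 × 280 × 2.5×10⁻⁴ = 0.10500 m
A Layer 2: 890 × 0.99 × 2.4×10⁻⁴ = 0.211464 m
A 1170–2270 m: 0.19 × 1.7×10⁻⁴ × 1100 = 0.03553 m
A total: 0.351994 m
B 0–160 m: 1.9×10⁻⁴ × 160 × 0.46 = 0.013984 m
B Layer 2: 1.1×10⁻⁴ × 650 × 0.38 = 0.02717 m
B total: 0.041154 m
Difference: 0.351994 − 0.041154 = 0.31084 m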